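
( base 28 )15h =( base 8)1655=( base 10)941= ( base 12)665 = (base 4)32231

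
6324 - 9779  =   - 3455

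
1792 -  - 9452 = 11244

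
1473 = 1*1473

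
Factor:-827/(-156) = 2^(-2 )*3^( - 1)*13^( - 1)*827^1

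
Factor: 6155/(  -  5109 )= -3^( - 1)*5^1*13^( - 1) * 131^( - 1)*1231^1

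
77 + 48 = 125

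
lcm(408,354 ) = 24072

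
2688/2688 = 1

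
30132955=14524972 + 15607983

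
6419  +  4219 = 10638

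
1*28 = 28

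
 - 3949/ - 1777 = 2+395/1777 = 2.22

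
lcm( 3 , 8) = 24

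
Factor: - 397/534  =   - 2^ ( - 1 )*3^(-1)*89^( - 1 )*397^1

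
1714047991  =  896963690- -817084301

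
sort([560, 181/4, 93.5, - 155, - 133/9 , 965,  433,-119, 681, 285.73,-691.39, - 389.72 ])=[-691.39 , - 389.72, - 155,-119, - 133/9, 181/4, 93.5, 285.73,433, 560, 681, 965 ]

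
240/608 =15/38 = 0.39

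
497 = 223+274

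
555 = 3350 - 2795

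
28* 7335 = 205380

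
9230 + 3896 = 13126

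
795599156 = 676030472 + 119568684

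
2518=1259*2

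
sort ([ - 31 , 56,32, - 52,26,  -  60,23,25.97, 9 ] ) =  [ - 60 , - 52, - 31,9,23,25.97, 26,32, 56] 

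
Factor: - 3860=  - 2^2*5^1 * 193^1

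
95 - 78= 17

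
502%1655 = 502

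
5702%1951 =1800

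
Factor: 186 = 2^1*3^1*31^1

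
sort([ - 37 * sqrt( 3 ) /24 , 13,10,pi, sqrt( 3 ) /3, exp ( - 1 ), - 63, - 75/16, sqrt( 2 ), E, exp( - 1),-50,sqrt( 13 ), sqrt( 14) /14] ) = [ - 63, - 50, - 75/16, - 37*sqrt( 3 )/24,sqrt( 14) /14, exp ( - 1), exp(- 1), sqrt( 3)/3, sqrt(2), E, pi , sqrt( 13),  10, 13 ]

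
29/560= 29/560  =  0.05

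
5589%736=437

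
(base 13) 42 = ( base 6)130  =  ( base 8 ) 66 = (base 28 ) 1q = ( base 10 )54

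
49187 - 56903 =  - 7716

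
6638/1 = 6638 = 6638.00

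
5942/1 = 5942 = 5942.00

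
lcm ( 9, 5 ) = 45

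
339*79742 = 27032538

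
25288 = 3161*8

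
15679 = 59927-44248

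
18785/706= 18785/706= 26.61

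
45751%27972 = 17779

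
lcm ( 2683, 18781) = 18781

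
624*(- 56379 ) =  - 35180496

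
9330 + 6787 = 16117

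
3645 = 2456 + 1189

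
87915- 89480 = -1565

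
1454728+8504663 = 9959391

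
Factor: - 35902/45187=  -  58/73 = -2^1*29^1*73^ ( - 1)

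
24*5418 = 130032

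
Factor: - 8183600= - 2^4*5^2*41^1*499^1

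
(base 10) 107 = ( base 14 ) 79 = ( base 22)4j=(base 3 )10222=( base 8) 153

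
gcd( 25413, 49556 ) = 1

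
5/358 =5/358 = 0.01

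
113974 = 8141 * 14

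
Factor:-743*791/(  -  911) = 7^1*113^1*743^1* 911^( - 1 ) = 587713/911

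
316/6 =158/3= 52.67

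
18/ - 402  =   - 1+64/67= -0.04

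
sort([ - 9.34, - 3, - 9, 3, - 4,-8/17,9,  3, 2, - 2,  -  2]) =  [ -9.34, - 9, - 4, - 3, - 2, - 2, - 8/17, 2, 3, 3,9] 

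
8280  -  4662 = 3618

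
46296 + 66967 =113263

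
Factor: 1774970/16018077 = 2^1*3^(  -  1)*5^1*17^1*37^( - 1)*53^1*197^1*144307^( - 1 )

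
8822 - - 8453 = 17275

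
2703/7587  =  901/2529 = 0.36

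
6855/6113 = 1 + 742/6113 = 1.12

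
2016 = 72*28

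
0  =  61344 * 0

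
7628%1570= 1348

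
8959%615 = 349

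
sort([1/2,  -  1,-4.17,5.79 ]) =[- 4.17, -1,1/2 , 5.79]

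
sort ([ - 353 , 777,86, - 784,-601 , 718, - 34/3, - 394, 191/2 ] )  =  [-784,  -  601, - 394, - 353, - 34/3, 86, 191/2, 718 , 777]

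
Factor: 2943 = 3^3 * 109^1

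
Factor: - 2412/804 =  - 3^1 = - 3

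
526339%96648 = 43099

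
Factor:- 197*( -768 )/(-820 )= - 37824/205 = - 2^6 *3^1*5^(  -  1 )*41^(  -  1 )*197^1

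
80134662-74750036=5384626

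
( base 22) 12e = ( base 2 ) 1000011110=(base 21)14H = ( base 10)542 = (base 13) 329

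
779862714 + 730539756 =1510402470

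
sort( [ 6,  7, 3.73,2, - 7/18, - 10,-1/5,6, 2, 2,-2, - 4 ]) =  [ - 10, - 4, - 2,  -  7/18, - 1/5, 2,2, 2,3.73, 6, 6,7]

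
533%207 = 119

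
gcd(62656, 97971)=1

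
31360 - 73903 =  - 42543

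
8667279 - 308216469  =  -299549190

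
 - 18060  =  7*( - 2580)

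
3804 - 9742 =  - 5938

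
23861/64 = 372+ 53/64 = 372.83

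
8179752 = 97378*84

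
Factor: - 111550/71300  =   - 2^ ( - 1 )* 31^( - 1)* 97^1 = -97/62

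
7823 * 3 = 23469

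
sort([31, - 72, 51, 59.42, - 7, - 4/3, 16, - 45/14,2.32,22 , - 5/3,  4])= [-72,  -  7,-45/14,-5/3, - 4/3,2.32,4,16,22,31, 51,  59.42]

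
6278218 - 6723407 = -445189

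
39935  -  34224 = 5711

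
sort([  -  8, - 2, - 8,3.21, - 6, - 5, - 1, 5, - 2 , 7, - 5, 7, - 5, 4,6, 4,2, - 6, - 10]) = [ - 10,- 8, - 8, - 6,- 6, - 5, - 5  , - 5, - 2, - 2, - 1,2, 3.21,  4, 4,5,  6,7,7]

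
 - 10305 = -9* 1145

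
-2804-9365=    - 12169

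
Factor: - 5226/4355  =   - 2^1*3^1 * 5^( - 1)  =  -6/5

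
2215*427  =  945805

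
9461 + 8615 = 18076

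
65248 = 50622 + 14626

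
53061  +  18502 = 71563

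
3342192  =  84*39788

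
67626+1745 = 69371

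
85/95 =17/19= 0.89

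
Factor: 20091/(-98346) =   -  2^ ( - 1)*181^1*443^(  -  1 ) = -181/886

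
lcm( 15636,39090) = 78180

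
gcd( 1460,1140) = 20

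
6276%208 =36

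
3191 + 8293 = 11484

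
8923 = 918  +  8005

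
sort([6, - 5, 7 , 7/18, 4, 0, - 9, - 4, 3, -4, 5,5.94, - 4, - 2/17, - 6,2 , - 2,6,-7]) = [-9, - 7 ,  -  6, - 5, - 4, - 4,-4, - 2, - 2/17, 0,7/18, 2,3,4,  5, 5.94, 6, 6,7 ] 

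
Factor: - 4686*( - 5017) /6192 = 3918277/1032  =  2^( - 3) * 3^( - 1) * 11^1*29^1 * 43^( - 1)*71^1 * 173^1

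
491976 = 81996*6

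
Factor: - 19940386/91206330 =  - 9970193/45603165 = - 3^( - 1)*5^ ( - 1)*19^1*59^( - 1)*227^( - 2)*409^1*1283^1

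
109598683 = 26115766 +83482917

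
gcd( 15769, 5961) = 1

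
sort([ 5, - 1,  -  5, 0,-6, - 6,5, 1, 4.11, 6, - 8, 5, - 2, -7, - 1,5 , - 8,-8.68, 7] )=[- 8.68,-8  ,-8, - 7, - 6,-6,-5, - 2,-1,-1,  0,1, 4.11,5, 5, 5, 5,  6, 7 ] 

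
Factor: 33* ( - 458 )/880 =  - 687/40 = - 2^(-3)*3^1*5^( -1 )*229^1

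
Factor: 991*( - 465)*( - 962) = 2^1*3^1*5^1* 13^1*31^1 * 37^1 * 991^1= 443304030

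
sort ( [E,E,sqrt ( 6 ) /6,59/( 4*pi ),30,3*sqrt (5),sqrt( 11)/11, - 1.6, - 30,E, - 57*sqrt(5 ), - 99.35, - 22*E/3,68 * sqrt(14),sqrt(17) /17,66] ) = [-57*sqrt( 5), - 99.35,-30, - 22*E/3, - 1.6, sqrt( 17 ) /17,sqrt(11 )/11,sqrt( 6) /6, E,E,E,59/( 4*pi), 3*sqrt( 5 ), 30,66,68*sqrt ( 14) ] 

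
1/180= 1/180=0.01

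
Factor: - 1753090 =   -  2^1*5^1*175309^1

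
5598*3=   16794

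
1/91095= 1/91095 = 0.00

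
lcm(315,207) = 7245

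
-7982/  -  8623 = 7982/8623 = 0.93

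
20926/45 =20926/45 =465.02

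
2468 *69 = 170292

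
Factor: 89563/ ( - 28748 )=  - 2^( - 2)*7187^( - 1)  *89563^1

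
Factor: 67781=7^1*23^1 * 421^1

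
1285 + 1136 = 2421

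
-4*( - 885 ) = 3540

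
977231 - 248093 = 729138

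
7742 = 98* 79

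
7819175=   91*85925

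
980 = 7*140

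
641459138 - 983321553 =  - 341862415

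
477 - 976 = -499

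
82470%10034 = 2198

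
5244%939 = 549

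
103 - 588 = -485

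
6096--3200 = 9296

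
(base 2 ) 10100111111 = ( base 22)2H1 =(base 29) 1H9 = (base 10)1343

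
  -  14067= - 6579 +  - 7488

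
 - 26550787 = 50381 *( - 527) 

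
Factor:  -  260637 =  - 3^1*13^1 * 41^1*163^1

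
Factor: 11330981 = 173^1 * 65497^1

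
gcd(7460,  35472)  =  4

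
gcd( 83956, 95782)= 2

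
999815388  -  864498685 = 135316703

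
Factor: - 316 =-2^2*79^1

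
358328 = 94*3812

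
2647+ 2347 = 4994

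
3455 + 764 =4219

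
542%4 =2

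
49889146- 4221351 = 45667795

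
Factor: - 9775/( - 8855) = 85/77 = 5^1*7^(  -  1)*11^( -1 )*17^1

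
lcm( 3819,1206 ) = 22914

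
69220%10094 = 8656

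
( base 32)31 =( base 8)141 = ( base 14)6d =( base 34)2T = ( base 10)97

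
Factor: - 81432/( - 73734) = 13572/12289 = 2^2*3^2*13^1*29^1*12289^( - 1 )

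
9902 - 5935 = 3967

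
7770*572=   4444440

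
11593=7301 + 4292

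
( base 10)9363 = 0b10010010010011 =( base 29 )B3P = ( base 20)1383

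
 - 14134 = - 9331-4803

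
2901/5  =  2901/5 = 580.20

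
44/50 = 22/25=0.88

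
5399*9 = 48591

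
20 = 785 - 765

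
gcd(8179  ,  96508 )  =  1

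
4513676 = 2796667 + 1717009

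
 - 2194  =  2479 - 4673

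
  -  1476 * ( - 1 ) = 1476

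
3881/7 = 3881/7 = 554.43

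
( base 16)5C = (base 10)92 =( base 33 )2q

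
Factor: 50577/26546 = 2^(  -  1)*3^1 *13^(-1)*23^1*733^1*1021^ ( - 1)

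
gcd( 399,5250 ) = 21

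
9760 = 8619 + 1141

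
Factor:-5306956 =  - 2^2 *1326739^1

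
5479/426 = 12 + 367/426 = 12.86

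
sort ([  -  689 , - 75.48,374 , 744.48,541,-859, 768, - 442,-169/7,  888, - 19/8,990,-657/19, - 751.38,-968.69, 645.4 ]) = [ - 968.69, - 859, - 751.38 ,- 689,- 442, - 75.48, - 657/19,-169/7, - 19/8,  374 , 541,645.4,  744.48, 768,888,  990]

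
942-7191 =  - 6249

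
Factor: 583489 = 73^1*7993^1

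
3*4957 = 14871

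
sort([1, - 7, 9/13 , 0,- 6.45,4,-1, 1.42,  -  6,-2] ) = [-7, - 6.45, - 6, - 2,  -  1,0,9/13,1,1.42,4]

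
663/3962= 663/3962 = 0.17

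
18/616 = 9/308 = 0.03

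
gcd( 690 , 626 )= 2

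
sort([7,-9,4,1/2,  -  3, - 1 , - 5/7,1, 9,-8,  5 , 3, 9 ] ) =[ - 9,  -  8, - 3,- 1 ,-5/7, 1/2, 1 , 3, 4,5, 7, 9,9] 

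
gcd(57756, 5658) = 6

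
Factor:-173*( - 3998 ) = 2^1*173^1*1999^1 =691654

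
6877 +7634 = 14511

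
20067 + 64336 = 84403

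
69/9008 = 69/9008=0.01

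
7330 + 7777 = 15107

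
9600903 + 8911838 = 18512741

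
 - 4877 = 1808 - 6685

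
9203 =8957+246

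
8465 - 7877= 588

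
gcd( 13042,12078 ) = 2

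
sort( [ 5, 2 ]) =[ 2, 5 ]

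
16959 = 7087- -9872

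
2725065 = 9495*287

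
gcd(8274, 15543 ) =3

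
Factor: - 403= - 13^1*31^1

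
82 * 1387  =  113734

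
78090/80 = 976 + 1/8 = 976.12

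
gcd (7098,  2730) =546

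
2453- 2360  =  93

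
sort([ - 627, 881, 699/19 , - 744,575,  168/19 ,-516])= [ - 744,-627, - 516,168/19,699/19 , 575,881] 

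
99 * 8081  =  800019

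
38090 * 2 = 76180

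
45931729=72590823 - 26659094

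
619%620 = 619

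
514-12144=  - 11630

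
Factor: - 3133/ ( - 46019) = 13^1*17^( - 1)*241^1*2707^( - 1)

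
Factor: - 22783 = - 22783^1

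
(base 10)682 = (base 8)1252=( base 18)21G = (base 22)190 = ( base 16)2aa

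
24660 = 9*2740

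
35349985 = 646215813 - 610865828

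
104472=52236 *2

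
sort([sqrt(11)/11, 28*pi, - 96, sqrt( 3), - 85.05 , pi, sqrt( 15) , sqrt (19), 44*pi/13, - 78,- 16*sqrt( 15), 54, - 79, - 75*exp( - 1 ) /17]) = [ - 96,  -  85.05,-79 ,-78 ,-16*sqrt(15 ), - 75 * exp ( - 1) /17,sqrt( 11) /11, sqrt(3), pi, sqrt(15), sqrt(19 ), 44*pi/13, 54, 28*pi]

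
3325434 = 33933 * 98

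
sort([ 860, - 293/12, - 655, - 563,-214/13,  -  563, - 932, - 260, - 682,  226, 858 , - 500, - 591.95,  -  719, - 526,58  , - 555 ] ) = [ - 932, -719,- 682, - 655, - 591.95, - 563, - 563, - 555, - 526, - 500,  -  260, - 293/12 , - 214/13, 58, 226,858, 860]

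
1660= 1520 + 140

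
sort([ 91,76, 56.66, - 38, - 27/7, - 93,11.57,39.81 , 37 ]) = [ - 93, - 38,-27/7, 11.57, 37 , 39.81, 56.66,  76,91] 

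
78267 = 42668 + 35599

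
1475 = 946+529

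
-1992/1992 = - 1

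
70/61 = 70/61 = 1.15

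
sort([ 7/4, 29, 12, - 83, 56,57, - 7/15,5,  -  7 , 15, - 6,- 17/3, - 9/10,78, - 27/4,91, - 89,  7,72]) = [  -  89,-83, - 7, - 27/4, - 6, - 17/3, - 9/10, - 7/15,  7/4,5,7,12,15, 29,56,57,72,78, 91]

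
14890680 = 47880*311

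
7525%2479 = 88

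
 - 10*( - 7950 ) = 79500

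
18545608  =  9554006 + 8991602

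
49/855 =49/855= 0.06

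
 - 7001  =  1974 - 8975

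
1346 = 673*2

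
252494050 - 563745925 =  - 311251875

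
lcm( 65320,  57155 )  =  457240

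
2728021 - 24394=2703627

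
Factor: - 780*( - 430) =2^3*3^1*5^2 *13^1*43^1 = 335400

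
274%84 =22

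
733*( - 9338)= - 6844754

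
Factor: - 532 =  - 2^2*7^1*19^1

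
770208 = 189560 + 580648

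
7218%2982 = 1254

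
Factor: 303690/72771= 2^1*5^1 * 53^1*127^( - 1 ) = 530/127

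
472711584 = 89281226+383430358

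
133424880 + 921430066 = 1054854946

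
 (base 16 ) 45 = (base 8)105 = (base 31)27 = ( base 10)69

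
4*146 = 584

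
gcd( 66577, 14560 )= 7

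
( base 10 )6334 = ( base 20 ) fge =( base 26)99G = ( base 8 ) 14276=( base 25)A39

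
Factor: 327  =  3^1*109^1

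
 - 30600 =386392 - 416992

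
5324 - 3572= 1752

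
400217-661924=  - 261707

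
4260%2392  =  1868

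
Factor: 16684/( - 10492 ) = -61^(-1)*97^1 = - 97/61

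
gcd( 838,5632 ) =2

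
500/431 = 500/431 = 1.16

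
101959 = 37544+64415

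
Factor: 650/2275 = 2^1* 7^(-1 )  =  2/7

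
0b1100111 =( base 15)6d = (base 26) 3P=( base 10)103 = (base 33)34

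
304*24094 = 7324576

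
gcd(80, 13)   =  1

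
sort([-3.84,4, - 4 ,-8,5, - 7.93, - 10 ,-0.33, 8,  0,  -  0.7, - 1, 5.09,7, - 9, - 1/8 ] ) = [ - 10, - 9, - 8,-7.93,-4, - 3.84, -1, - 0.7, - 0.33, - 1/8 , 0,4, 5, 5.09,7, 8 ]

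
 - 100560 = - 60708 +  - 39852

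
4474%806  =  444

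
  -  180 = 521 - 701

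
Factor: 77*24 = 1848  =  2^3*3^1*7^1 * 11^1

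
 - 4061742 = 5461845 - 9523587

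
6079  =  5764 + 315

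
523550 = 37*14150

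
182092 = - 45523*(  -  4)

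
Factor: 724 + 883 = 1607 = 1607^1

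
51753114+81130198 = 132883312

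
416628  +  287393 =704021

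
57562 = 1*57562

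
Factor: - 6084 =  - 2^2*3^2*13^2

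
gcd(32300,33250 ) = 950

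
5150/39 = 5150/39 = 132.05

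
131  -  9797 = -9666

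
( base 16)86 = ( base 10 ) 134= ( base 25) 59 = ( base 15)8E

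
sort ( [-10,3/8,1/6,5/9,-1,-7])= [-10,-7,-1, 1/6,3/8 , 5/9 ]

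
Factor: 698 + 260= 2^1 * 479^1  =  958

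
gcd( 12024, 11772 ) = 36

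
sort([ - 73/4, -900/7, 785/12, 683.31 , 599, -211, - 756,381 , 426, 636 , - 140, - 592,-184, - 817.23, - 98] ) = [ - 817.23, - 756,- 592, - 211, - 184, - 140, -900/7 ,  -  98 , - 73/4, 785/12, 381, 426, 599,  636,683.31]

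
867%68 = 51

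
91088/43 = 2118 + 14/43 = 2118.33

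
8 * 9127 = 73016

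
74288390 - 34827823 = 39460567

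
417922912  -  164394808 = 253528104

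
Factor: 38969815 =5^1*47^1 * 165829^1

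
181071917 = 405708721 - 224636804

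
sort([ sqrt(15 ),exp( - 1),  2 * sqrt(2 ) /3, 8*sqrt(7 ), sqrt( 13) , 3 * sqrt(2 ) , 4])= [exp ( - 1), 2*sqrt(2)/3,  sqrt(13), sqrt( 15 ),4, 3 * sqrt(2 ),8*sqrt(7)]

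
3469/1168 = 2+ 1133/1168 = 2.97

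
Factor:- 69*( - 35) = 3^1*5^1*7^1 * 23^1= 2415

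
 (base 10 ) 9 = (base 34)9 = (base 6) 13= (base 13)9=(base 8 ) 11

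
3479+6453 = 9932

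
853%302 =249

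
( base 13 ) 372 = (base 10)600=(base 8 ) 1130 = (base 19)1cb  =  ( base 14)30C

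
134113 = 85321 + 48792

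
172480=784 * 220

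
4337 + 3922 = 8259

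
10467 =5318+5149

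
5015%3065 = 1950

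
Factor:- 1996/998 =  - 2 =-2^1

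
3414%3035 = 379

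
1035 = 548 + 487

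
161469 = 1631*99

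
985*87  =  85695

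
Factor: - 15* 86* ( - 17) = 21930 =2^1*3^1*5^1 * 17^1*43^1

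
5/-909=-5/909  =  - 0.01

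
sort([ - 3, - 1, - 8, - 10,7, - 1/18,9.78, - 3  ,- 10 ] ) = [  -  10,- 10, - 8, - 3 , - 3, - 1, - 1/18  ,  7,9.78 ]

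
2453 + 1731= 4184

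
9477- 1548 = 7929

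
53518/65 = 53518/65  =  823.35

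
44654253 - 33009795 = 11644458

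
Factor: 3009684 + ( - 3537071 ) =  - 527387=- 7^2*47^1*229^1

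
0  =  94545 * 0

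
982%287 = 121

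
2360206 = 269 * 8774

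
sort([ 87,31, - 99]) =[ - 99,31,87 ] 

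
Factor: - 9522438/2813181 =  - 2^1*7^(-1) * 109^(-1)*251^1*1229^( - 1)*6323^1  =  - 3174146/937727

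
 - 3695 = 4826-8521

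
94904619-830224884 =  - 735320265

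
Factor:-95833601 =  -  95833601^1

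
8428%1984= 492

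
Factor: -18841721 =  - 18841721^1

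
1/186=1/186 = 0.01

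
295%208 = 87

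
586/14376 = 293/7188  =  0.04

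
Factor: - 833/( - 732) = 2^( - 2)*3^ ( - 1)*7^2*17^1*61^( - 1) 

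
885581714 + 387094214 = 1272675928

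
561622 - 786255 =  - 224633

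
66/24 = 11/4 = 2.75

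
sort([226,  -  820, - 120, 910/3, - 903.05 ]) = [ - 903.05, - 820,  -  120,226, 910/3] 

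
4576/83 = 55 + 11/83 = 55.13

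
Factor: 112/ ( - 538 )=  - 56/269= - 2^3*7^1*269^ ( - 1)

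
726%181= 2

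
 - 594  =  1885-2479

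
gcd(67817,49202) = 73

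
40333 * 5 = 201665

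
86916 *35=3042060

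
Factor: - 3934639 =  - 3934639^1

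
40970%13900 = 13170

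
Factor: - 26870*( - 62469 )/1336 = 839271015/668 = 2^(-2)*3^2*5^1 * 11^1*167^(-1)*631^1*2687^1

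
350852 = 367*956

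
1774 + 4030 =5804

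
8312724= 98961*84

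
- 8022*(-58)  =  465276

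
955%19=5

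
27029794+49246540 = 76276334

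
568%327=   241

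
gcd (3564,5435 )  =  1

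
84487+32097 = 116584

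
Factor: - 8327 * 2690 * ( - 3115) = 2^1*5^2 * 7^1 * 11^1 * 89^1 * 269^1*757^1=69774847450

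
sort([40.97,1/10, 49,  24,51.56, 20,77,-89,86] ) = [-89,1/10,20,24 , 40.97,49,51.56 , 77, 86]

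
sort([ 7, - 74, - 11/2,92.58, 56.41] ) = [ - 74,-11/2, 7,56.41, 92.58 ]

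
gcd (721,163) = 1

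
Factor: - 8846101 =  - 11^1 * 804191^1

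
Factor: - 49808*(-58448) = 2^8*11^1*13^1*281^1*283^1 = 2911177984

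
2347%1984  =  363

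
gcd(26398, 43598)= 2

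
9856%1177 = 440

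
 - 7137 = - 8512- - 1375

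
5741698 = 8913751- 3172053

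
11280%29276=11280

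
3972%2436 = 1536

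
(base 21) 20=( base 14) 30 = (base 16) 2A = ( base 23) 1j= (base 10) 42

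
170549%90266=80283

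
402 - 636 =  -234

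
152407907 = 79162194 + 73245713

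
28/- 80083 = -28/80083 =- 0.00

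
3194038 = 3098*1031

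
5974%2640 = 694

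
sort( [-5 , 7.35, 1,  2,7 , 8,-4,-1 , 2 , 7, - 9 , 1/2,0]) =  [-9, - 5,-4 , - 1, 0 , 1/2,1 , 2,2,  7,  7,7.35, 8]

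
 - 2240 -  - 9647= 7407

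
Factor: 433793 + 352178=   785971 = 79^1 * 9949^1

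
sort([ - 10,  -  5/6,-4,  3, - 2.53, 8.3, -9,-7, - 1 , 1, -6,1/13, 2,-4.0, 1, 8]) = [  -  10,- 9,-7, - 6, - 4,  -  4.0,-2.53, - 1 , - 5/6,  1/13,1,1, 2, 3, 8, 8.3]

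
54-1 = 53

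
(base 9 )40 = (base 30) 16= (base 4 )210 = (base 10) 36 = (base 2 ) 100100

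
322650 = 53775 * 6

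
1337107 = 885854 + 451253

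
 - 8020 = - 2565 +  - 5455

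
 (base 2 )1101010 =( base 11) 97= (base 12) 8A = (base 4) 1222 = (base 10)106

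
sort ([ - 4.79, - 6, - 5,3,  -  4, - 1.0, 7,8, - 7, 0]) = [ - 7, - 6, - 5,-4.79, - 4,- 1.0, 0, 3,7,8 ] 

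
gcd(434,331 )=1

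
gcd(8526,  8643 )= 3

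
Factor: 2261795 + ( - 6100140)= - 3838345 = - 5^1*7^1*17^1*6451^1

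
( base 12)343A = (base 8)13256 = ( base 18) hga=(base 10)5806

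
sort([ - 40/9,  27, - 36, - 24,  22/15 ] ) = [ - 36, - 24, -40/9, 22/15, 27]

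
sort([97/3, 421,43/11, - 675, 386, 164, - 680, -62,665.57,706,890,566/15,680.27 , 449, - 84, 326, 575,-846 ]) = [ - 846, - 680, - 675, - 84, -62,43/11,97/3,566/15,164,326 , 386,421,449, 575,665.57,680.27,706,890] 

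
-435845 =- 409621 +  - 26224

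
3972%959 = 136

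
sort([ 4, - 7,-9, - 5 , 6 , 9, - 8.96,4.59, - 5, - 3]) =[ - 9, - 8.96,  -  7,-5, - 5,-3,  4, 4.59,6, 9 ] 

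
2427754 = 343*7078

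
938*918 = 861084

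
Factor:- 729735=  - 3^1*5^1*48649^1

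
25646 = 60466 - 34820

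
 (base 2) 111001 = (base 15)3c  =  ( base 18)33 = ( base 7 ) 111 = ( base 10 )57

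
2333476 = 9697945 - 7364469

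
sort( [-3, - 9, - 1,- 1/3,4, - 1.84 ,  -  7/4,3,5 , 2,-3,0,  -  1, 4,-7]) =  [ - 9, - 7,  -  3, - 3,  -  1.84, - 7/4,-1 , - 1, - 1/3, 0, 2, 3, 4, 4 , 5]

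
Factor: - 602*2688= - 1618176 = - 2^8*3^1*7^2*43^1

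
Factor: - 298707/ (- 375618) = 2^(-1)*17^1*5857^1*62603^( - 1) = 99569/125206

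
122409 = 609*201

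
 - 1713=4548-6261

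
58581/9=6509 = 6509.00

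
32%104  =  32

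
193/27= 193/27= 7.15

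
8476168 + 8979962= 17456130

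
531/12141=59/1349  =  0.04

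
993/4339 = 993/4339= 0.23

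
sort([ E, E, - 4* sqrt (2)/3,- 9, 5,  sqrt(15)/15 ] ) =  [ - 9, - 4 * sqrt(2) /3,sqrt(15 )/15,  E, E, 5 ]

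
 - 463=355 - 818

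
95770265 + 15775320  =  111545585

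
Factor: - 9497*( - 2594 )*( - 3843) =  - 94673142774 = -2^1 *3^2*7^1*61^1*1297^1 * 9497^1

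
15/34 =15/34 =0.44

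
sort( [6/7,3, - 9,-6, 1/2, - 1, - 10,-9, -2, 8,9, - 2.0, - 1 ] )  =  [ - 10, - 9, - 9 , - 6, - 2, - 2.0,  -  1, - 1, 1/2, 6/7, 3,8, 9]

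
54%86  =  54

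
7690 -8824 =  -  1134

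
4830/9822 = 805/1637 = 0.49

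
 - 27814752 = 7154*( - 3888 ) 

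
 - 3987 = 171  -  4158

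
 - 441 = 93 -534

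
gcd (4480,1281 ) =7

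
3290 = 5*658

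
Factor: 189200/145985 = 880/679 = 2^4*5^1*7^( - 1)*11^1*97^( - 1 )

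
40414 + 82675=123089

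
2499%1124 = 251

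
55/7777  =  5/707 = 0.01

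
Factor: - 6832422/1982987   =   - 2^1*3^2*379579^1 * 1982987^( - 1 ) 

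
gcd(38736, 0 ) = 38736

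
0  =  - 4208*0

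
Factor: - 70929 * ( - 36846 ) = 2^1 * 3^5*23^1*37^1*71^1*89^1   =  2613449934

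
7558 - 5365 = 2193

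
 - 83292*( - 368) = 30651456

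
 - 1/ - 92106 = 1/92106 = 0.00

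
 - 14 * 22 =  - 308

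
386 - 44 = 342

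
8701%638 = 407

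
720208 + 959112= 1679320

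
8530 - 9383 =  - 853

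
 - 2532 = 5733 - 8265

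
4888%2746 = 2142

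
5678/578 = 167/17 = 9.82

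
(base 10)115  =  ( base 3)11021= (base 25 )4f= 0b1110011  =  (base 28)43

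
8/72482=4/36241=0.00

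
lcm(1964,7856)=7856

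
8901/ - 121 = -74 + 53/121 = - 73.56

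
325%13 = 0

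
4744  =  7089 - 2345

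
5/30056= 5/30056 = 0.00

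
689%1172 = 689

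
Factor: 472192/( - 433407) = - 2^7*3^( - 1)*7^1*13^( - 1)*17^1*31^1 * 11113^( - 1)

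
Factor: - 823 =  - 823^1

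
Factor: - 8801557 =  - 8801557^1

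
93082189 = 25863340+67218849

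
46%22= 2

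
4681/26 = 4681/26 = 180.04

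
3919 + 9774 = 13693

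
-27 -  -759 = 732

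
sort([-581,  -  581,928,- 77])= [-581, - 581,-77 , 928] 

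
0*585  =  0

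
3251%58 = 3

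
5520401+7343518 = 12863919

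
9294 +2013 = 11307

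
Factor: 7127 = 7127^1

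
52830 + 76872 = 129702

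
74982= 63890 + 11092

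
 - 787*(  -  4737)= 3728019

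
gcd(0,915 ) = 915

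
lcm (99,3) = 99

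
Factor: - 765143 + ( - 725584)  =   - 1490727 = - 3^1*7^2* 10141^1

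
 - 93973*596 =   -  56007908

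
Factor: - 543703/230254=-2^( - 1 )*115127^( - 1)* 543703^1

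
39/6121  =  39/6121  =  0.01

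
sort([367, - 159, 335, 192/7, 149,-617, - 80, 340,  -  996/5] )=[ - 617,  -  996/5,- 159, - 80 , 192/7, 149, 335,340, 367 ] 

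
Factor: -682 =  - 2^1 * 11^1*31^1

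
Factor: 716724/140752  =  387/76 = 2^( - 2 ) * 3^2 * 19^( - 1 )*43^1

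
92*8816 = 811072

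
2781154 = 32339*86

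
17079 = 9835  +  7244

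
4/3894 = 2/1947 = 0.00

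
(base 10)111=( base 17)69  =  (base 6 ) 303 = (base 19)5G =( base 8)157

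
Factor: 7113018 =2^1*3^1*11^1*107773^1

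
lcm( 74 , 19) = 1406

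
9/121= 9/121=0.07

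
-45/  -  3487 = 45/3487 = 0.01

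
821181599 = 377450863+443730736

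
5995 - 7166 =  - 1171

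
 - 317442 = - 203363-114079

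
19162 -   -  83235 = 102397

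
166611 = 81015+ 85596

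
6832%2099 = 535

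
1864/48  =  233/6 = 38.83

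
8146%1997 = 158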